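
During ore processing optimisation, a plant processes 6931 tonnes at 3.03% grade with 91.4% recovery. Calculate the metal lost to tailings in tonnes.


Total metal in feed:
= 6931 * 3.03 / 100 = 210.0093 tonnes
Metal recovered:
= 210.0093 * 91.4 / 100 = 191.9485002 tonnes
Metal lost to tailings:
= 210.0093 - 191.9485002
= 18.0608 tonnes

18.0608 tonnes


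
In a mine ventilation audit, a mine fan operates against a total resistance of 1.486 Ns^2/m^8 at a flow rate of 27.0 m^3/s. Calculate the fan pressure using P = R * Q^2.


1083.294 Pa

Compute Q^2:
Q^2 = 27.0^2 = 729.0
Compute pressure:
P = R * Q^2 = 1.486 * 729.0
= 1083.294 Pa


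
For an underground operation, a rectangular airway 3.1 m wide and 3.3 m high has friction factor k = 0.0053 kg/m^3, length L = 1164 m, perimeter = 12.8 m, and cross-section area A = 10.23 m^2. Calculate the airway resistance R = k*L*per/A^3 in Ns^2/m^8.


0.0738 Ns^2/m^8

Compute the numerator:
k * L * per = 0.0053 * 1164 * 12.8
= 78.96576
Compute the denominator:
A^3 = 10.23^3 = 1070.599167
Resistance:
R = 78.96576 / 1070.599167
= 0.0738 Ns^2/m^8


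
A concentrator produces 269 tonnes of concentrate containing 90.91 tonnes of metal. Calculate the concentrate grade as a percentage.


Grade = (metal in concentrate / concentrate mass) * 100
= (90.91 / 269) * 100
= 0.3379553903 * 100
= 33.7955%

33.7955%


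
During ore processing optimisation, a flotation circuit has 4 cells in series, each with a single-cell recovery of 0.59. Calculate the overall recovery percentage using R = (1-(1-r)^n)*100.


97.1742%

Complement of single-cell recovery:
1 - r = 1 - 0.59 = 0.41
Raise to power n:
(1 - r)^4 = 0.41^4 = 0.02825761
Overall recovery:
R = (1 - 0.02825761) * 100
= 97.1742%


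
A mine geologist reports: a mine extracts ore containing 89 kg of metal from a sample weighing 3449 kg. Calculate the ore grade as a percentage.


2.5805%

Ore grade = (metal mass / ore mass) * 100
= (89 / 3449) * 100
= 0.02580458104 * 100
= 2.5805%


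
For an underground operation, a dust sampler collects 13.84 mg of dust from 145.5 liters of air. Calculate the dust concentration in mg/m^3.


Convert liters to m^3: 1 m^3 = 1000 L
Concentration = mass / volume * 1000
= 13.84 / 145.5 * 1000
= 0.09512027491 * 1000
= 95.1203 mg/m^3

95.1203 mg/m^3


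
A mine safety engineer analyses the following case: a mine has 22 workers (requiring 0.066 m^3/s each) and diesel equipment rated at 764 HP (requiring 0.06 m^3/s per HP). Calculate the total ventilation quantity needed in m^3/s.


Airflow for workers:
Q_people = 22 * 0.066 = 1.452 m^3/s
Airflow for diesel equipment:
Q_diesel = 764 * 0.06 = 45.84 m^3/s
Total ventilation:
Q_total = 1.452 + 45.84
= 47.292 m^3/s

47.292 m^3/s


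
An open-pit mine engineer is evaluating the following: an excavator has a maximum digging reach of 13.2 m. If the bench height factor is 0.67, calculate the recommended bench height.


8.844 m

Bench height = reach * factor
= 13.2 * 0.67
= 8.844 m


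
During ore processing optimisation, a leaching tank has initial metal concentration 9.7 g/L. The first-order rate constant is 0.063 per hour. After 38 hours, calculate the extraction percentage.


Compute the exponent:
-k * t = -0.063 * 38 = -2.394
Remaining concentration:
C = 9.7 * exp(-2.394)
= 9.7 * 0.0912638972
= 0.8852598029 g/L
Extracted = 9.7 - 0.8852598029 = 8.814740197 g/L
Extraction % = 8.814740197 / 9.7 * 100
= 90.8736%

90.8736%


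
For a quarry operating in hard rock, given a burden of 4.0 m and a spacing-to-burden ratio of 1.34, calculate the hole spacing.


Spacing = burden * ratio
= 4.0 * 1.34
= 5.36 m

5.36 m


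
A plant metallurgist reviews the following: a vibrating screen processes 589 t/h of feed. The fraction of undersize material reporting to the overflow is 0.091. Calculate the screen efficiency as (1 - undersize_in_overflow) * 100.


Screen efficiency = (1 - fraction of undersize in overflow) * 100
= (1 - 0.091) * 100
= 0.909 * 100
= 90.9%

90.9%


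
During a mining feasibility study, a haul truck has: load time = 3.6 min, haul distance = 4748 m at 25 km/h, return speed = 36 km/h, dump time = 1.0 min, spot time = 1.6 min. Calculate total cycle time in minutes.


25.5085 min

Convert haul speed to m/min: 25 * 1000/60 = 416.6666667 m/min
Haul time = 4748 / 416.6666667 = 11.3952 min
Convert return speed to m/min: 36 * 1000/60 = 600 m/min
Return time = 4748 / 600 = 7.913333333 min
Total cycle time:
= 3.6 + 11.3952 + 1.0 + 7.913333333 + 1.6
= 25.5085 min


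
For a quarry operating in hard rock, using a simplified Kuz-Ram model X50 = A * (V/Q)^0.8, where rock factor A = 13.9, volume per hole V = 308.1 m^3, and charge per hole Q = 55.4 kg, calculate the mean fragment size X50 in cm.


Compute V/Q:
V/Q = 308.1 / 55.4 = 5.561371841
Raise to the power 0.8:
(V/Q)^0.8 = 5.561371841^0.8 = 3.945895203
Multiply by A:
X50 = 13.9 * 3.945895203
= 54.8479 cm

54.8479 cm


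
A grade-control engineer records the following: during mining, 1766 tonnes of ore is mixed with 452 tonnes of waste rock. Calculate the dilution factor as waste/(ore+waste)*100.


20.3787%

Total material = ore + waste
= 1766 + 452 = 2218 tonnes
Dilution = waste / total * 100
= 452 / 2218 * 100
= 0.2037871957 * 100
= 20.3787%


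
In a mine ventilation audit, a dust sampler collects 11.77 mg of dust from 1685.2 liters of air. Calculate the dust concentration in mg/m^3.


6.9843 mg/m^3

Convert liters to m^3: 1 m^3 = 1000 L
Concentration = mass / volume * 1000
= 11.77 / 1685.2 * 1000
= 0.006984334204 * 1000
= 6.9843 mg/m^3


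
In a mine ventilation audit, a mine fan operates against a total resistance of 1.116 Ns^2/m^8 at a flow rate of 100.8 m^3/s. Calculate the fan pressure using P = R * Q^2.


Compute Q^2:
Q^2 = 100.8^2 = 10160.64
Compute pressure:
P = R * Q^2 = 1.116 * 10160.64
= 11339.2742 Pa

11339.2742 Pa


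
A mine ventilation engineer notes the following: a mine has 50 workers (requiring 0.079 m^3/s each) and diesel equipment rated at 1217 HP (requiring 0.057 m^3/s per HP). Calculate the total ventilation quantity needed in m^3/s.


Airflow for workers:
Q_people = 50 * 0.079 = 3.95 m^3/s
Airflow for diesel equipment:
Q_diesel = 1217 * 0.057 = 69.369 m^3/s
Total ventilation:
Q_total = 3.95 + 69.369
= 73.319 m^3/s

73.319 m^3/s


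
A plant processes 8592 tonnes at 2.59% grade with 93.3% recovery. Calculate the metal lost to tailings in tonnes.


Total metal in feed:
= 8592 * 2.59 / 100 = 222.5328 tonnes
Metal recovered:
= 222.5328 * 93.3 / 100 = 207.6231024 tonnes
Metal lost to tailings:
= 222.5328 - 207.6231024
= 14.9097 tonnes

14.9097 tonnes


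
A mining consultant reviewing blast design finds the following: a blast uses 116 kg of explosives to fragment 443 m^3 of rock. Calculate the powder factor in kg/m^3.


0.2619 kg/m^3

Powder factor = explosive mass / rock volume
= 116 / 443
= 0.2619 kg/m^3


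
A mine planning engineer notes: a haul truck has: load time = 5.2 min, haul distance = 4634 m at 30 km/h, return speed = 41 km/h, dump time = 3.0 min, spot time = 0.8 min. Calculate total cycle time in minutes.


Convert haul speed to m/min: 30 * 1000/60 = 500 m/min
Haul time = 4634 / 500 = 9.268 min
Convert return speed to m/min: 41 * 1000/60 = 683.3333333 m/min
Return time = 4634 / 683.3333333 = 6.781463415 min
Total cycle time:
= 5.2 + 9.268 + 3.0 + 6.781463415 + 0.8
= 25.0495 min

25.0495 min


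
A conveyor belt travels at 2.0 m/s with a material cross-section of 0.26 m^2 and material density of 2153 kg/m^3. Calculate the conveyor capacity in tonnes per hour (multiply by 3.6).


Volumetric flow = speed * area
= 2.0 * 0.26 = 0.52 m^3/s
Mass flow = volumetric * density
= 0.52 * 2153 = 1119.56 kg/s
Convert to t/h: multiply by 3.6
Capacity = 1119.56 * 3.6
= 4030.416 t/h

4030.416 t/h


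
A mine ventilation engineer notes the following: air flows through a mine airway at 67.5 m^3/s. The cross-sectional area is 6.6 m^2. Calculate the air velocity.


Velocity = flow rate / cross-sectional area
= 67.5 / 6.6
= 10.2273 m/s

10.2273 m/s


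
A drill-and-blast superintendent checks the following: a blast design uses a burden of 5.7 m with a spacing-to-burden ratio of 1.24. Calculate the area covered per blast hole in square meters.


40.2876 m^2

First, find the spacing:
Spacing = burden * ratio = 5.7 * 1.24
= 7.068 m
Then, calculate the area:
Area = burden * spacing = 5.7 * 7.068
= 40.2876 m^2


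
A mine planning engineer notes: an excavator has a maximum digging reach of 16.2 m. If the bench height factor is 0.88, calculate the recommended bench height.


14.256 m

Bench height = reach * factor
= 16.2 * 0.88
= 14.256 m


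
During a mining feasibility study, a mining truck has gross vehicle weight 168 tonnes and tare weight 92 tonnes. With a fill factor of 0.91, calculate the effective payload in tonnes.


69.16 tonnes

Maximum payload = gross - tare
= 168 - 92 = 76 tonnes
Effective payload = max payload * fill factor
= 76 * 0.91
= 69.16 tonnes


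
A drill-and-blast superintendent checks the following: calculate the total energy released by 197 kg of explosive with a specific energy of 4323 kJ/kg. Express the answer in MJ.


851.631 MJ

Energy = mass * specific_energy / 1000
= 197 * 4323 / 1000
= 851631 / 1000
= 851.631 MJ


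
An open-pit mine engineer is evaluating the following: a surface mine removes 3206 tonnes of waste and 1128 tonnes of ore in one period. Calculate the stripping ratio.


Stripping ratio = waste tonnage / ore tonnage
= 3206 / 1128
= 2.8422

2.8422


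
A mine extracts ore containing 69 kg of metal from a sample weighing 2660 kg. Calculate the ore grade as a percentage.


Ore grade = (metal mass / ore mass) * 100
= (69 / 2660) * 100
= 0.02593984962 * 100
= 2.594%

2.594%


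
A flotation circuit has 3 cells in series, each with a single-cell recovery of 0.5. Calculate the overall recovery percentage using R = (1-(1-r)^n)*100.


87.5%

Complement of single-cell recovery:
1 - r = 1 - 0.5 = 0.5
Raise to power n:
(1 - r)^3 = 0.5^3 = 0.125
Overall recovery:
R = (1 - 0.125) * 100
= 87.5%


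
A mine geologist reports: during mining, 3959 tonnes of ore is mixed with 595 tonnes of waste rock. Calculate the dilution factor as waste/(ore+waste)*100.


13.0654%

Total material = ore + waste
= 3959 + 595 = 4554 tonnes
Dilution = waste / total * 100
= 595 / 4554 * 100
= 0.1306543698 * 100
= 13.0654%


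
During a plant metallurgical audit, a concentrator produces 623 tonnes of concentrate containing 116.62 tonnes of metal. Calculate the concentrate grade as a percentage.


18.7191%

Grade = (metal in concentrate / concentrate mass) * 100
= (116.62 / 623) * 100
= 0.1871910112 * 100
= 18.7191%


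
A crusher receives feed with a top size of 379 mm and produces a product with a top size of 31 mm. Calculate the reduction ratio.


Reduction ratio = feed size / product size
= 379 / 31
= 12.2258

12.2258


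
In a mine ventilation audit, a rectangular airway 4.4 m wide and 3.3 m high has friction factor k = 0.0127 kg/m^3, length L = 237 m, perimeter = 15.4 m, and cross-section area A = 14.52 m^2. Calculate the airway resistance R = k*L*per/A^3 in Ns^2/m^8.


0.0151 Ns^2/m^8

Compute the numerator:
k * L * per = 0.0127 * 237 * 15.4
= 46.35246
Compute the denominator:
A^3 = 14.52^3 = 3061.257408
Resistance:
R = 46.35246 / 3061.257408
= 0.0151 Ns^2/m^8


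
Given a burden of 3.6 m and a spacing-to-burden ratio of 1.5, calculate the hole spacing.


Spacing = burden * ratio
= 3.6 * 1.5
= 5.4 m

5.4 m


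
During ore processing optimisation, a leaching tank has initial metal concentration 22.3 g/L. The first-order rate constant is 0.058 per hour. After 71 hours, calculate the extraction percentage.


Compute the exponent:
-k * t = -0.058 * 71 = -4.118
Remaining concentration:
C = 22.3 * exp(-4.118)
= 22.3 * 0.01627703598
= 0.3629779024 g/L
Extracted = 22.3 - 0.3629779024 = 21.9370221 g/L
Extraction % = 21.9370221 / 22.3 * 100
= 98.3723%

98.3723%


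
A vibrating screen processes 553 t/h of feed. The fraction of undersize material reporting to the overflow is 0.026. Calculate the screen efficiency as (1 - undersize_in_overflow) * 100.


Screen efficiency = (1 - fraction of undersize in overflow) * 100
= (1 - 0.026) * 100
= 0.974 * 100
= 97.4%

97.4%


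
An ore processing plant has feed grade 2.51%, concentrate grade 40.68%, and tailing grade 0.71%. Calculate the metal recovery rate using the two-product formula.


Using the two-product formula:
R = 100 * c * (f - t) / (f * (c - t))
Numerator = 100 * 40.68 * (2.51 - 0.71)
= 100 * 40.68 * 1.8
= 7322.4
Denominator = 2.51 * (40.68 - 0.71)
= 2.51 * 39.97
= 100.3247
R = 7322.4 / 100.3247
= 72.987%

72.987%


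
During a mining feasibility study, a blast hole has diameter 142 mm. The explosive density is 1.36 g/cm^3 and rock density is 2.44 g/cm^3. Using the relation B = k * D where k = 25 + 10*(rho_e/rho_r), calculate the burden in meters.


First, compute k:
rho_e / rho_r = 1.36 / 2.44 = 0.5573770492
k = 25 + 10 * 0.5573770492 = 30.57377049
Then, compute burden:
B = k * D / 1000 = 30.57377049 * 142 / 1000
= 4341.47541 / 1000
= 4.3415 m

4.3415 m


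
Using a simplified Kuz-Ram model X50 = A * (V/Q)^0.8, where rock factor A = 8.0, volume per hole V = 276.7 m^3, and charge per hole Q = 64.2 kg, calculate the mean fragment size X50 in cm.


25.7436 cm

Compute V/Q:
V/Q = 276.7 / 64.2 = 4.309968847
Raise to the power 0.8:
(V/Q)^0.8 = 4.309968847^0.8 = 3.217950097
Multiply by A:
X50 = 8.0 * 3.217950097
= 25.7436 cm


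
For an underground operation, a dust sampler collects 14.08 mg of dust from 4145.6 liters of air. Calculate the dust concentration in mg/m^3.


3.3964 mg/m^3

Convert liters to m^3: 1 m^3 = 1000 L
Concentration = mass / volume * 1000
= 14.08 / 4145.6 * 1000
= 0.003396372057 * 1000
= 3.3964 mg/m^3


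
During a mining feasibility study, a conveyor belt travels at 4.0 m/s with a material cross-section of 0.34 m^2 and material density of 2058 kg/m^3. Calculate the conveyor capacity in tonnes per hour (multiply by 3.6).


10075.968 t/h

Volumetric flow = speed * area
= 4.0 * 0.34 = 1.36 m^3/s
Mass flow = volumetric * density
= 1.36 * 2058 = 2798.88 kg/s
Convert to t/h: multiply by 3.6
Capacity = 2798.88 * 3.6
= 10075.968 t/h


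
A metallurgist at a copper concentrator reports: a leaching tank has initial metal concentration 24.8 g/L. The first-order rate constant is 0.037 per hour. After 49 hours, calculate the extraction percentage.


83.6836%

Compute the exponent:
-k * t = -0.037 * 49 = -1.813
Remaining concentration:
C = 24.8 * exp(-1.813)
= 24.8 * 0.1631639101
= 4.04646497 g/L
Extracted = 24.8 - 4.04646497 = 20.75353503 g/L
Extraction % = 20.75353503 / 24.8 * 100
= 83.6836%


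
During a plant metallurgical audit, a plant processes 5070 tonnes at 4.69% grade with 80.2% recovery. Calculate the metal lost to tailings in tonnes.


47.081 tonnes

Total metal in feed:
= 5070 * 4.69 / 100 = 237.783 tonnes
Metal recovered:
= 237.783 * 80.2 / 100 = 190.701966 tonnes
Metal lost to tailings:
= 237.783 - 190.701966
= 47.081 tonnes


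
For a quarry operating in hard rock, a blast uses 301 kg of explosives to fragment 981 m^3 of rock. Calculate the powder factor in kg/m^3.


0.3068 kg/m^3

Powder factor = explosive mass / rock volume
= 301 / 981
= 0.3068 kg/m^3


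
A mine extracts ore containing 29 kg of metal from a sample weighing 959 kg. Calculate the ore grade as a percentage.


Ore grade = (metal mass / ore mass) * 100
= (29 / 959) * 100
= 0.03023983316 * 100
= 3.024%

3.024%


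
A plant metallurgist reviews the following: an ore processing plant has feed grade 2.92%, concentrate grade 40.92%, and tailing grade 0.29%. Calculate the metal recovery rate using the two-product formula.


Using the two-product formula:
R = 100 * c * (f - t) / (f * (c - t))
Numerator = 100 * 40.92 * (2.92 - 0.29)
= 100 * 40.92 * 2.63
= 10761.96
Denominator = 2.92 * (40.92 - 0.29)
= 2.92 * 40.63
= 118.6396
R = 10761.96 / 118.6396
= 90.7114%

90.7114%


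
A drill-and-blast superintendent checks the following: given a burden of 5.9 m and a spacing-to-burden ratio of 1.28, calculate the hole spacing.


7.552 m

Spacing = burden * ratio
= 5.9 * 1.28
= 7.552 m


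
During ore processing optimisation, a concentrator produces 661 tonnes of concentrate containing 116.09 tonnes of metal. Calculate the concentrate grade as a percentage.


17.5628%

Grade = (metal in concentrate / concentrate mass) * 100
= (116.09 / 661) * 100
= 0.1756278366 * 100
= 17.5628%


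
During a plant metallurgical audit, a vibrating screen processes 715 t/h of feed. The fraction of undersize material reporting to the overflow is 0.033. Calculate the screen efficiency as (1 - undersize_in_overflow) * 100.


96.7%

Screen efficiency = (1 - fraction of undersize in overflow) * 100
= (1 - 0.033) * 100
= 0.967 * 100
= 96.7%


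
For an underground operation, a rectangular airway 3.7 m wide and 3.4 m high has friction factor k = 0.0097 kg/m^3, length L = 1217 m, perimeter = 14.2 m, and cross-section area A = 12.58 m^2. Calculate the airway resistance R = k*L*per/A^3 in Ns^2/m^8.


0.0842 Ns^2/m^8

Compute the numerator:
k * L * per = 0.0097 * 1217 * 14.2
= 167.62958
Compute the denominator:
A^3 = 12.58^3 = 1990.865512
Resistance:
R = 167.62958 / 1990.865512
= 0.0842 Ns^2/m^8


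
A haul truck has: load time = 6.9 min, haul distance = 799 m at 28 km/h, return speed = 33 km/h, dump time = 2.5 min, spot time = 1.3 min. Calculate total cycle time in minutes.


13.8649 min

Convert haul speed to m/min: 28 * 1000/60 = 466.6666667 m/min
Haul time = 799 / 466.6666667 = 1.712142857 min
Convert return speed to m/min: 33 * 1000/60 = 550 m/min
Return time = 799 / 550 = 1.452727273 min
Total cycle time:
= 6.9 + 1.712142857 + 2.5 + 1.452727273 + 1.3
= 13.8649 min


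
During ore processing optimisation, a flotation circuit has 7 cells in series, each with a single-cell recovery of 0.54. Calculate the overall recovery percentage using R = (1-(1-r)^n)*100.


Complement of single-cell recovery:
1 - r = 1 - 0.54 = 0.46
Raise to power n:
(1 - r)^7 = 0.46^7 = 0.004358176572
Overall recovery:
R = (1 - 0.004358176572) * 100
= 99.5642%

99.5642%


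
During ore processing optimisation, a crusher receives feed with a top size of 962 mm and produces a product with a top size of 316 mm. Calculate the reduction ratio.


Reduction ratio = feed size / product size
= 962 / 316
= 3.0443

3.0443


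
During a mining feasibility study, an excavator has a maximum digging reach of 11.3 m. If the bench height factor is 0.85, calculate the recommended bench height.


Bench height = reach * factor
= 11.3 * 0.85
= 9.605 m

9.605 m


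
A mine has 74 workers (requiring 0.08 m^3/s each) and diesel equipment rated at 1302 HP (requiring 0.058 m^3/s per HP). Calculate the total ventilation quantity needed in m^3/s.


Airflow for workers:
Q_people = 74 * 0.08 = 5.92 m^3/s
Airflow for diesel equipment:
Q_diesel = 1302 * 0.058 = 75.516 m^3/s
Total ventilation:
Q_total = 5.92 + 75.516
= 81.436 m^3/s

81.436 m^3/s


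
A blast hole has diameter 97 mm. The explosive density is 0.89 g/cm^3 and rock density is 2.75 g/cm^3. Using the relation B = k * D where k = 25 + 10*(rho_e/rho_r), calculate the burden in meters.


2.7389 m

First, compute k:
rho_e / rho_r = 0.89 / 2.75 = 0.3236363636
k = 25 + 10 * 0.3236363636 = 28.23636364
Then, compute burden:
B = k * D / 1000 = 28.23636364 * 97 / 1000
= 2738.927273 / 1000
= 2.7389 m


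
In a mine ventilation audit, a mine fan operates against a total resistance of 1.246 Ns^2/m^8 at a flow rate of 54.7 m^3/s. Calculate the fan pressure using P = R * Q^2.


Compute Q^2:
Q^2 = 54.7^2 = 2992.09
Compute pressure:
P = R * Q^2 = 1.246 * 2992.09
= 3728.1441 Pa

3728.1441 Pa


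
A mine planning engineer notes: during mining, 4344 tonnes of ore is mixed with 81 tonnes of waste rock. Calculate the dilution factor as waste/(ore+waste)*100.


1.8305%

Total material = ore + waste
= 4344 + 81 = 4425 tonnes
Dilution = waste / total * 100
= 81 / 4425 * 100
= 0.01830508475 * 100
= 1.8305%


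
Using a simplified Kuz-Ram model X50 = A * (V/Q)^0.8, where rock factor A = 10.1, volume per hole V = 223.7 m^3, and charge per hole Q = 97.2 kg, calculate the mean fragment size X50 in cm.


19.6753 cm

Compute V/Q:
V/Q = 223.7 / 97.2 = 2.301440329
Raise to the power 0.8:
(V/Q)^0.8 = 2.301440329^0.8 = 1.948048546
Multiply by A:
X50 = 10.1 * 1.948048546
= 19.6753 cm


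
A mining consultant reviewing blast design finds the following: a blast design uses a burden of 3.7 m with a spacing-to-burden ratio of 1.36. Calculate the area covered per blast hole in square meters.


18.6184 m^2

First, find the spacing:
Spacing = burden * ratio = 3.7 * 1.36
= 5.032 m
Then, calculate the area:
Area = burden * spacing = 3.7 * 5.032
= 18.6184 m^2


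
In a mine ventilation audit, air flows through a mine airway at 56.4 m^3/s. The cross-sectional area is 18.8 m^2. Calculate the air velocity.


Velocity = flow rate / cross-sectional area
= 56.4 / 18.8
= 3.0 m/s

3.0 m/s


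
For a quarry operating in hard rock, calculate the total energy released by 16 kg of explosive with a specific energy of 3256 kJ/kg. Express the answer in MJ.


Energy = mass * specific_energy / 1000
= 16 * 3256 / 1000
= 52096 / 1000
= 52.096 MJ

52.096 MJ


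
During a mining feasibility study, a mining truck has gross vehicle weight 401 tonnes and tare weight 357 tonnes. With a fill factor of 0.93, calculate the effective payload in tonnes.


Maximum payload = gross - tare
= 401 - 357 = 44 tonnes
Effective payload = max payload * fill factor
= 44 * 0.93
= 40.92 tonnes

40.92 tonnes


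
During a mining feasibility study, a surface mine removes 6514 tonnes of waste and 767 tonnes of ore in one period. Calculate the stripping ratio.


8.4928

Stripping ratio = waste tonnage / ore tonnage
= 6514 / 767
= 8.4928


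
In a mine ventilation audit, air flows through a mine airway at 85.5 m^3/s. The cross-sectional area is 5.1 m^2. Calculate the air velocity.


Velocity = flow rate / cross-sectional area
= 85.5 / 5.1
= 16.7647 m/s

16.7647 m/s


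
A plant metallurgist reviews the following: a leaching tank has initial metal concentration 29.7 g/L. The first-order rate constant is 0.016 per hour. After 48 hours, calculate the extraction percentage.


Compute the exponent:
-k * t = -0.016 * 48 = -0.768
Remaining concentration:
C = 29.7 * exp(-0.768)
= 29.7 * 0.4639400211
= 13.77901863 g/L
Extracted = 29.7 - 13.77901863 = 15.92098137 g/L
Extraction % = 15.92098137 / 29.7 * 100
= 53.606%

53.606%


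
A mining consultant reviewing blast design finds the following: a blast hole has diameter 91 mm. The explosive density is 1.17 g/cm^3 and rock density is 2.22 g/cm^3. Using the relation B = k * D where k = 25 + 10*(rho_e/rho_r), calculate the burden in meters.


First, compute k:
rho_e / rho_r = 1.17 / 2.22 = 0.527027027
k = 25 + 10 * 0.527027027 = 30.27027027
Then, compute burden:
B = k * D / 1000 = 30.27027027 * 91 / 1000
= 2754.594595 / 1000
= 2.7546 m

2.7546 m


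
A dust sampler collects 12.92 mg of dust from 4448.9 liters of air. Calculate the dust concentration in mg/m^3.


2.9041 mg/m^3

Convert liters to m^3: 1 m^3 = 1000 L
Concentration = mass / volume * 1000
= 12.92 / 4448.9 * 1000
= 0.002904088651 * 1000
= 2.9041 mg/m^3


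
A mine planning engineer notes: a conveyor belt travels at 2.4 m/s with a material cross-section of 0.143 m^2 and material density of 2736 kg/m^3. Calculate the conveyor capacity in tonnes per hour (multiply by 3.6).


3380.3827 t/h

Volumetric flow = speed * area
= 2.4 * 0.143 = 0.3432 m^3/s
Mass flow = volumetric * density
= 0.3432 * 2736 = 938.9952 kg/s
Convert to t/h: multiply by 3.6
Capacity = 938.9952 * 3.6
= 3380.3827 t/h


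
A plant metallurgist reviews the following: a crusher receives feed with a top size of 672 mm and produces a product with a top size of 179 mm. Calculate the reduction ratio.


3.7542

Reduction ratio = feed size / product size
= 672 / 179
= 3.7542


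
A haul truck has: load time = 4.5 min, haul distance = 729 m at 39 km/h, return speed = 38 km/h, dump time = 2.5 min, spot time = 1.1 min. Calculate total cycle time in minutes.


Convert haul speed to m/min: 39 * 1000/60 = 650 m/min
Haul time = 729 / 650 = 1.121538462 min
Convert return speed to m/min: 38 * 1000/60 = 633.3333333 m/min
Return time = 729 / 633.3333333 = 1.151052632 min
Total cycle time:
= 4.5 + 1.121538462 + 2.5 + 1.151052632 + 1.1
= 10.3726 min

10.3726 min


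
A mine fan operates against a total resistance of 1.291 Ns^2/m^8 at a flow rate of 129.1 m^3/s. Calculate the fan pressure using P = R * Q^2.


21516.8517 Pa

Compute Q^2:
Q^2 = 129.1^2 = 16666.81
Compute pressure:
P = R * Q^2 = 1.291 * 16666.81
= 21516.8517 Pa


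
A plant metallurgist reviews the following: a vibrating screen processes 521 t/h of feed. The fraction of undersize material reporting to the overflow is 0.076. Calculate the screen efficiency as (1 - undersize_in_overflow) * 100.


92.4%

Screen efficiency = (1 - fraction of undersize in overflow) * 100
= (1 - 0.076) * 100
= 0.924 * 100
= 92.4%


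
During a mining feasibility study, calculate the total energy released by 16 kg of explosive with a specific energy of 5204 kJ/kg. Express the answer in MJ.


83.264 MJ

Energy = mass * specific_energy / 1000
= 16 * 5204 / 1000
= 83264 / 1000
= 83.264 MJ


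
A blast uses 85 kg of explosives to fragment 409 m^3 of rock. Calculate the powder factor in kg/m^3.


0.2078 kg/m^3

Powder factor = explosive mass / rock volume
= 85 / 409
= 0.2078 kg/m^3


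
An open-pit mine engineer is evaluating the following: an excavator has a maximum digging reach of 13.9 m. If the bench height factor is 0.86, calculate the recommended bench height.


Bench height = reach * factor
= 13.9 * 0.86
= 11.954 m

11.954 m


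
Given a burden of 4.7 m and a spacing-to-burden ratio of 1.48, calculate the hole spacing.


Spacing = burden * ratio
= 4.7 * 1.48
= 6.956 m

6.956 m


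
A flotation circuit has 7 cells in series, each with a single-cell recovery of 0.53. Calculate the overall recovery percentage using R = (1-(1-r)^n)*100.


Complement of single-cell recovery:
1 - r = 1 - 0.53 = 0.47
Raise to power n:
(1 - r)^7 = 0.47^7 = 0.005066231205
Overall recovery:
R = (1 - 0.005066231205) * 100
= 99.4934%

99.4934%


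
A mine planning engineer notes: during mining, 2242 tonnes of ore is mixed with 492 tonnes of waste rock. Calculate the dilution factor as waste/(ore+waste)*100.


17.9956%

Total material = ore + waste
= 2242 + 492 = 2734 tonnes
Dilution = waste / total * 100
= 492 / 2734 * 100
= 0.1799561083 * 100
= 17.9956%


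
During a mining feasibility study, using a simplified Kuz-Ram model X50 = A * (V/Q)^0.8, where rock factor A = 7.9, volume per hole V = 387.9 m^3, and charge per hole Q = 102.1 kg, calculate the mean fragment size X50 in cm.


Compute V/Q:
V/Q = 387.9 / 102.1 = 3.799216454
Raise to the power 0.8:
(V/Q)^0.8 = 3.799216454^0.8 = 2.909077089
Multiply by A:
X50 = 7.9 * 2.909077089
= 22.9817 cm

22.9817 cm


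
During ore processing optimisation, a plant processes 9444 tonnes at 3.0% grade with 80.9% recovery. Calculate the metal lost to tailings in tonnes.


Total metal in feed:
= 9444 * 3.0 / 100 = 283.32 tonnes
Metal recovered:
= 283.32 * 80.9 / 100 = 229.20588 tonnes
Metal lost to tailings:
= 283.32 - 229.20588
= 54.1141 tonnes

54.1141 tonnes


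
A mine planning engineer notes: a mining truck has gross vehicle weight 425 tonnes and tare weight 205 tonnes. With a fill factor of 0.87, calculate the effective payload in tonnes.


Maximum payload = gross - tare
= 425 - 205 = 220 tonnes
Effective payload = max payload * fill factor
= 220 * 0.87
= 191.4 tonnes

191.4 tonnes


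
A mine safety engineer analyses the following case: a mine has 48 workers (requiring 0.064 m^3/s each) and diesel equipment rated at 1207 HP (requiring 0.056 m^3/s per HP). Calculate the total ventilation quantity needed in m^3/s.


Airflow for workers:
Q_people = 48 * 0.064 = 3.072 m^3/s
Airflow for diesel equipment:
Q_diesel = 1207 * 0.056 = 67.592 m^3/s
Total ventilation:
Q_total = 3.072 + 67.592
= 70.664 m^3/s

70.664 m^3/s


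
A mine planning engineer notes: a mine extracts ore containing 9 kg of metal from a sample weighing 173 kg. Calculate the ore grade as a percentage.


5.2023%

Ore grade = (metal mass / ore mass) * 100
= (9 / 173) * 100
= 0.05202312139 * 100
= 5.2023%


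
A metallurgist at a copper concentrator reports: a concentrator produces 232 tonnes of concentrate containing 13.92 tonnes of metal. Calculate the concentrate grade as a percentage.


6.0%

Grade = (metal in concentrate / concentrate mass) * 100
= (13.92 / 232) * 100
= 0.06 * 100
= 6.0%


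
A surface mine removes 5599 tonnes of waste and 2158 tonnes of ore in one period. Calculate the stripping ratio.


Stripping ratio = waste tonnage / ore tonnage
= 5599 / 2158
= 2.5945

2.5945


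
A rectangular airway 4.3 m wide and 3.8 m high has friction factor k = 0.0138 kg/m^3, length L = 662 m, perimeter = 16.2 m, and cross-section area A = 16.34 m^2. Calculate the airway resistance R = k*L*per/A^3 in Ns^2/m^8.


0.0339 Ns^2/m^8

Compute the numerator:
k * L * per = 0.0138 * 662 * 16.2
= 147.99672
Compute the denominator:
A^3 = 16.34^3 = 4362.708104
Resistance:
R = 147.99672 / 4362.708104
= 0.0339 Ns^2/m^8


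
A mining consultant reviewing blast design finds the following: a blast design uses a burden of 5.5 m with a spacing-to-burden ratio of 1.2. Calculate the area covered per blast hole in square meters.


36.3 m^2

First, find the spacing:
Spacing = burden * ratio = 5.5 * 1.2
= 6.6 m
Then, calculate the area:
Area = burden * spacing = 5.5 * 6.6
= 36.3 m^2


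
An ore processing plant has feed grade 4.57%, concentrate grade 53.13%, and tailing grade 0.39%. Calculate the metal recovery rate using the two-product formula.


Using the two-product formula:
R = 100 * c * (f - t) / (f * (c - t))
Numerator = 100 * 53.13 * (4.57 - 0.39)
= 100 * 53.13 * 4.18
= 22208.34
Denominator = 4.57 * (53.13 - 0.39)
= 4.57 * 52.74
= 241.0218
R = 22208.34 / 241.0218
= 92.1425%

92.1425%


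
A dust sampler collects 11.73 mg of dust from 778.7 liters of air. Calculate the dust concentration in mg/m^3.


15.0636 mg/m^3

Convert liters to m^3: 1 m^3 = 1000 L
Concentration = mass / volume * 1000
= 11.73 / 778.7 * 1000
= 0.01506356748 * 1000
= 15.0636 mg/m^3


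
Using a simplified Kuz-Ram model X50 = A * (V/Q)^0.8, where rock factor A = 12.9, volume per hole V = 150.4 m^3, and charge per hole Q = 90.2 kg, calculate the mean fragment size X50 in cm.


Compute V/Q:
V/Q = 150.4 / 90.2 = 1.667405765
Raise to the power 0.8:
(V/Q)^0.8 = 1.667405765^0.8 = 1.505334583
Multiply by A:
X50 = 12.9 * 1.505334583
= 19.4188 cm

19.4188 cm


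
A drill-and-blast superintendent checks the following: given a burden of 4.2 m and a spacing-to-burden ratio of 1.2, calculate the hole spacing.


Spacing = burden * ratio
= 4.2 * 1.2
= 5.04 m

5.04 m


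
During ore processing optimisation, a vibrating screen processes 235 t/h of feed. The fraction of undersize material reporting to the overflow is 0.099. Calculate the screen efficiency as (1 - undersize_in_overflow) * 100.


Screen efficiency = (1 - fraction of undersize in overflow) * 100
= (1 - 0.099) * 100
= 0.901 * 100
= 90.1%

90.1%


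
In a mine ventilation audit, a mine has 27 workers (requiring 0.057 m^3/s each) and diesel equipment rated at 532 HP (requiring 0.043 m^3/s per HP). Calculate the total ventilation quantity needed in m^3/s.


Airflow for workers:
Q_people = 27 * 0.057 = 1.539 m^3/s
Airflow for diesel equipment:
Q_diesel = 532 * 0.043 = 22.876 m^3/s
Total ventilation:
Q_total = 1.539 + 22.876
= 24.415 m^3/s

24.415 m^3/s


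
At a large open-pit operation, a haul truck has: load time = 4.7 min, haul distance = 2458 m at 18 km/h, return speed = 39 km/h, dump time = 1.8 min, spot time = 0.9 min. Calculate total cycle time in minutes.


19.3749 min

Convert haul speed to m/min: 18 * 1000/60 = 300 m/min
Haul time = 2458 / 300 = 8.193333333 min
Convert return speed to m/min: 39 * 1000/60 = 650 m/min
Return time = 2458 / 650 = 3.781538462 min
Total cycle time:
= 4.7 + 8.193333333 + 1.8 + 3.781538462 + 0.9
= 19.3749 min


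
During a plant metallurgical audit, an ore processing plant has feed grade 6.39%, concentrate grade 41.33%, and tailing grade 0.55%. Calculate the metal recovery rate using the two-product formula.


92.6254%

Using the two-product formula:
R = 100 * c * (f - t) / (f * (c - t))
Numerator = 100 * 41.33 * (6.39 - 0.55)
= 100 * 41.33 * 5.84
= 24136.72
Denominator = 6.39 * (41.33 - 0.55)
= 6.39 * 40.78
= 260.5842
R = 24136.72 / 260.5842
= 92.6254%


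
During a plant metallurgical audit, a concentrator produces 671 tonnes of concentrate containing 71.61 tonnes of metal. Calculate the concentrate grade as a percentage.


Grade = (metal in concentrate / concentrate mass) * 100
= (71.61 / 671) * 100
= 0.1067213115 * 100
= 10.6721%

10.6721%


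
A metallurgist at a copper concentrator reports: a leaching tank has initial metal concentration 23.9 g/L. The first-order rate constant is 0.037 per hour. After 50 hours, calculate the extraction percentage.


Compute the exponent:
-k * t = -0.037 * 50 = -1.85
Remaining concentration:
C = 23.9 * exp(-1.85)
= 23.9 * 0.1572371663
= 3.757968275 g/L
Extracted = 23.9 - 3.757968275 = 20.14203173 g/L
Extraction % = 20.14203173 / 23.9 * 100
= 84.2763%

84.2763%


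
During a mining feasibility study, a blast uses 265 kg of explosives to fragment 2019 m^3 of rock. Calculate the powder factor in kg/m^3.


Powder factor = explosive mass / rock volume
= 265 / 2019
= 0.1313 kg/m^3

0.1313 kg/m^3


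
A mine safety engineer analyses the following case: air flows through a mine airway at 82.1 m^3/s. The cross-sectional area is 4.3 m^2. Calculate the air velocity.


19.093 m/s

Velocity = flow rate / cross-sectional area
= 82.1 / 4.3
= 19.093 m/s


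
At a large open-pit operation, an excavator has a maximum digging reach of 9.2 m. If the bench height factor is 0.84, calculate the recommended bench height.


Bench height = reach * factor
= 9.2 * 0.84
= 7.728 m

7.728 m


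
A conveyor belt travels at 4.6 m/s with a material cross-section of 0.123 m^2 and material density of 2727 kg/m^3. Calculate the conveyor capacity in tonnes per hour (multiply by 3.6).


5554.5718 t/h

Volumetric flow = speed * area
= 4.6 * 0.123 = 0.5658 m^3/s
Mass flow = volumetric * density
= 0.5658 * 2727 = 1542.9366 kg/s
Convert to t/h: multiply by 3.6
Capacity = 1542.9366 * 3.6
= 5554.5718 t/h


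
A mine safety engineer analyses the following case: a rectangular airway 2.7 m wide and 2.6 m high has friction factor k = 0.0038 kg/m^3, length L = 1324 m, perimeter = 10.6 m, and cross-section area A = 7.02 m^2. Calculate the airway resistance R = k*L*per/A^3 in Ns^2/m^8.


0.1542 Ns^2/m^8

Compute the numerator:
k * L * per = 0.0038 * 1324 * 10.6
= 53.33072
Compute the denominator:
A^3 = 7.02^3 = 345.948408
Resistance:
R = 53.33072 / 345.948408
= 0.1542 Ns^2/m^8


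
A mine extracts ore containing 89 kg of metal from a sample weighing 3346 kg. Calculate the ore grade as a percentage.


2.6599%

Ore grade = (metal mass / ore mass) * 100
= (89 / 3346) * 100
= 0.02659892409 * 100
= 2.6599%


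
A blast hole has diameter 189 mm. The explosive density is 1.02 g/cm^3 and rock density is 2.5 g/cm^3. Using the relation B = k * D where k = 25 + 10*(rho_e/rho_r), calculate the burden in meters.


5.4961 m

First, compute k:
rho_e / rho_r = 1.02 / 2.5 = 0.408
k = 25 + 10 * 0.408 = 29.08
Then, compute burden:
B = k * D / 1000 = 29.08 * 189 / 1000
= 5496.12 / 1000
= 5.4961 m


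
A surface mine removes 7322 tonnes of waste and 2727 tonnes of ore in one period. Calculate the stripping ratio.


2.685

Stripping ratio = waste tonnage / ore tonnage
= 7322 / 2727
= 2.685


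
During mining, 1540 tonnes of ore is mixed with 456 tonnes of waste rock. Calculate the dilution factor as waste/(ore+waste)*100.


22.8457%

Total material = ore + waste
= 1540 + 456 = 1996 tonnes
Dilution = waste / total * 100
= 456 / 1996 * 100
= 0.2284569138 * 100
= 22.8457%


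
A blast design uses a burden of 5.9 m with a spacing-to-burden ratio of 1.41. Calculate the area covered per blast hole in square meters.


49.0821 m^2

First, find the spacing:
Spacing = burden * ratio = 5.9 * 1.41
= 8.319 m
Then, calculate the area:
Area = burden * spacing = 5.9 * 8.319
= 49.0821 m^2


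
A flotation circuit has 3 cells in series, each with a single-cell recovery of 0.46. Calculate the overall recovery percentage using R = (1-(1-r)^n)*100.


Complement of single-cell recovery:
1 - r = 1 - 0.46 = 0.54
Raise to power n:
(1 - r)^3 = 0.54^3 = 0.157464
Overall recovery:
R = (1 - 0.157464) * 100
= 84.2536%

84.2536%


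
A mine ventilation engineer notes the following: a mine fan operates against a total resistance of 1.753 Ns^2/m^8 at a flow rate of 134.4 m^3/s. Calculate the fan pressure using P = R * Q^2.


31665.0701 Pa

Compute Q^2:
Q^2 = 134.4^2 = 18063.36
Compute pressure:
P = R * Q^2 = 1.753 * 18063.36
= 31665.0701 Pa


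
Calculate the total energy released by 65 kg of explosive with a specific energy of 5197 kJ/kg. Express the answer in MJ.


Energy = mass * specific_energy / 1000
= 65 * 5197 / 1000
= 337805 / 1000
= 337.805 MJ

337.805 MJ


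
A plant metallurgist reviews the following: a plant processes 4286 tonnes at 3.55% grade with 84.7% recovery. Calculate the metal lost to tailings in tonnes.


23.2794 tonnes

Total metal in feed:
= 4286 * 3.55 / 100 = 152.153 tonnes
Metal recovered:
= 152.153 * 84.7 / 100 = 128.873591 tonnes
Metal lost to tailings:
= 152.153 - 128.873591
= 23.2794 tonnes


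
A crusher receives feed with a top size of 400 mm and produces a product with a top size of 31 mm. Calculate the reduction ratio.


Reduction ratio = feed size / product size
= 400 / 31
= 12.9032

12.9032


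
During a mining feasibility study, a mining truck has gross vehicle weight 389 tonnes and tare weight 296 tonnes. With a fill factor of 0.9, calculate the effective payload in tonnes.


Maximum payload = gross - tare
= 389 - 296 = 93 tonnes
Effective payload = max payload * fill factor
= 93 * 0.9
= 83.7 tonnes

83.7 tonnes


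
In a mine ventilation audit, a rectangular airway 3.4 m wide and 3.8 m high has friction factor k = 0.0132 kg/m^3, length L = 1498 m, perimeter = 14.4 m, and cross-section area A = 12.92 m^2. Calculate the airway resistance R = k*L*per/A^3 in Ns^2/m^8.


Compute the numerator:
k * L * per = 0.0132 * 1498 * 14.4
= 284.73984
Compute the denominator:
A^3 = 12.92^3 = 2156.689088
Resistance:
R = 284.73984 / 2156.689088
= 0.132 Ns^2/m^8

0.132 Ns^2/m^8


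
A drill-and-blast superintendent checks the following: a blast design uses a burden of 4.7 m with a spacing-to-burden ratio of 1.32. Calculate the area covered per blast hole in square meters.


First, find the spacing:
Spacing = burden * ratio = 4.7 * 1.32
= 6.204 m
Then, calculate the area:
Area = burden * spacing = 4.7 * 6.204
= 29.1588 m^2

29.1588 m^2


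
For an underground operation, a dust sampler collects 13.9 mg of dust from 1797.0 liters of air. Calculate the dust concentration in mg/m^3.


7.7351 mg/m^3

Convert liters to m^3: 1 m^3 = 1000 L
Concentration = mass / volume * 1000
= 13.9 / 1797.0 * 1000
= 0.007735114079 * 1000
= 7.7351 mg/m^3


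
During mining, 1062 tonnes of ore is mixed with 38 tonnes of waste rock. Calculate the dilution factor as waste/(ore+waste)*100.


3.4545%

Total material = ore + waste
= 1062 + 38 = 1100 tonnes
Dilution = waste / total * 100
= 38 / 1100 * 100
= 0.03454545455 * 100
= 3.4545%
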